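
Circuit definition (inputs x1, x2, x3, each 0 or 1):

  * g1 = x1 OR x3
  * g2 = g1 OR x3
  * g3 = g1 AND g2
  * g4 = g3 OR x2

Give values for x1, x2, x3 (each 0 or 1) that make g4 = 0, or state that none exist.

x1=0, x2=0, x3=0

g4 = g3 OR x2 must be 0, so both g3 = 0 and x2 = 0.
g3 = g1 AND g2 must be 0, so at least one of g1, g2 is 0.
Check with x1=0, x2=0, x3=0:
g1 = x1 OR x3 = 0 OR 0 = 0
g2 = g1 OR x3 = 0 OR 0 = 0
g3 = g1 AND g2 = 0 AND 0 = 0
g4 = g3 OR x2 = 0 OR 0 = 0
So g4 = 0 as required.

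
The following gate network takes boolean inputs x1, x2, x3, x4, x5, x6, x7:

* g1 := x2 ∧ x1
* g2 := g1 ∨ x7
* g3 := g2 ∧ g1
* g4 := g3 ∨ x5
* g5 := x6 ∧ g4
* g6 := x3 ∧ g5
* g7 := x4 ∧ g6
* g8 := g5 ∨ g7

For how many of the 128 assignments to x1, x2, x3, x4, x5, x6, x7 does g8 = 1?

40

g8 = g5 ∨ g7 must be 1, so at least one of g5, g7 is 1.
Enumerating the 128 input combinations, 40 give g8 = 1 and 88 give g8 = 0.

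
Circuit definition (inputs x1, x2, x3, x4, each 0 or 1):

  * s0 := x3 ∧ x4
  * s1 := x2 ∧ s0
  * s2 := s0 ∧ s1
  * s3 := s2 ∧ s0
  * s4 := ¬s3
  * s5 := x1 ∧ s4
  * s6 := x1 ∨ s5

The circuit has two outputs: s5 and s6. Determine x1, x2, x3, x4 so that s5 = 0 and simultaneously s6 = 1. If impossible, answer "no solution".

Check with x1=1, x2=1, x3=1, x4=1:
s0 = x3 ∧ x4 = 1 ∧ 1 = 1
s1 = x2 ∧ s0 = 1 ∧ 1 = 1
s2 = s0 ∧ s1 = 1 ∧ 1 = 1
s3 = s2 ∧ s0 = 1 ∧ 1 = 1
s4 = ¬s3 = ¬1 = 0
s5 = x1 ∧ s4 = 1 ∧ 0 = 0
s6 = x1 ∨ s5 = 1 ∨ 0 = 1
So s5 = 0 and s6 = 1.

x1=1, x2=1, x3=1, x4=1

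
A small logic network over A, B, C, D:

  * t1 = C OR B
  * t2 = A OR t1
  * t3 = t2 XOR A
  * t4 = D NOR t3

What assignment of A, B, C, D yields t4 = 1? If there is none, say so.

Check with A=1, B=0, C=0, D=0:
t1 = C OR B = 0 OR 0 = 0
t2 = A OR t1 = 1 OR 0 = 1
t3 = t2 XOR A = 1 XOR 1 = 0
t4 = D NOR t3 = 0 NOR 0 = 1
So t4 = 1 as required.

A=1, B=0, C=0, D=0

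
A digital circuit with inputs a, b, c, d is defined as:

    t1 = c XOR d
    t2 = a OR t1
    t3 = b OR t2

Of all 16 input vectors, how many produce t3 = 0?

2

t3 = b OR t2 must be 0, so both b = 0 and t2 = 0.
t2 = a OR t1 must be 0, so both a = 0 and t1 = 0.
t1 = c XOR d must be 0, so c and d are equal.
Satisfying assignments:
  a=0, b=0, c=0, d=0
  a=0, b=0, c=1, d=1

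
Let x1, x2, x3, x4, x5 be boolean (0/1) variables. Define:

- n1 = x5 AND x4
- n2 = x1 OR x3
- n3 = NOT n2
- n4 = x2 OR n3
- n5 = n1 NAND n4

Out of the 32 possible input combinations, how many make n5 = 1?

n5 = n1 NAND n4 must be 1, so at least one of n1, n4 is 0.
Enumerating the 32 input combinations, 27 give n5 = 1 and 5 give n5 = 0.

27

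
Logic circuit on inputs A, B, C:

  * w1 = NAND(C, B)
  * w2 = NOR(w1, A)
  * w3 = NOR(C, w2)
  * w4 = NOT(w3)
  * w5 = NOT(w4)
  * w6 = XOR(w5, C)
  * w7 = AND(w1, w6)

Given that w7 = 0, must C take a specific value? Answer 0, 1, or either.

1

w7 = AND(w1, w6) must be 0, so at least one of w1, w6 is 0.
Every assignment with w7 = 0 has C = 1; there are 2 such assignment(s).
  A=0, B=1, C=1
  A=1, B=1, C=1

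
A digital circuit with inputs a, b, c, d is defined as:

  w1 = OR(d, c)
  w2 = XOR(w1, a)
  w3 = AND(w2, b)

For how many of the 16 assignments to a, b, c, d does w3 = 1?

4

w3 = AND(w2, b) must be 1, so both w2 = 1 and b = 1.
w2 = XOR(w1, a) must be 1, so w1 and a differ.
Enumerating the 16 input combinations, 4 give w3 = 1 and 12 give w3 = 0.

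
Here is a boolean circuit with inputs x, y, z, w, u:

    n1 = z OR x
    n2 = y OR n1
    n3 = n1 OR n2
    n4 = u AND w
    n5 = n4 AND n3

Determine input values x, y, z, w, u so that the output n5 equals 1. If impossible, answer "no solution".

n5 = n4 AND n3 must be 1, so both n4 = 1 and n3 = 1.
n4 = u AND w must be 1, so both u = 1 and w = 1.
n3 = n1 OR n2 must be 1, so at least one of n1, n2 is 1.
Check with x=0, y=1, z=1, w=1, u=1:
n1 = z OR x = 1 OR 0 = 1
n2 = y OR n1 = 1 OR 1 = 1
n3 = n1 OR n2 = 1 OR 1 = 1
n4 = u AND w = 1 AND 1 = 1
n5 = n4 AND n3 = 1 AND 1 = 1
So n5 = 1 as required.

x=0, y=1, z=1, w=1, u=1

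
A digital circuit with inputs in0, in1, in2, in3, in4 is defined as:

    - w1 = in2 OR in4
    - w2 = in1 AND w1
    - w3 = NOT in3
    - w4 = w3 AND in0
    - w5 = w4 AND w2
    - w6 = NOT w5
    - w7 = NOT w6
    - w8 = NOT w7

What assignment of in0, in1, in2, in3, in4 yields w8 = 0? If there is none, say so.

in0=1, in1=1, in2=1, in3=0, in4=0

w8 = NOT w7 must be 0, so w7 = 1.
Check with in0=1, in1=1, in2=1, in3=0, in4=0:
w1 = in2 OR in4 = 1 OR 0 = 1
w2 = in1 AND w1 = 1 AND 1 = 1
w3 = NOT in3 = NOT 0 = 1
w4 = w3 AND in0 = 1 AND 1 = 1
w5 = w4 AND w2 = 1 AND 1 = 1
w6 = NOT w5 = NOT 1 = 0
w7 = NOT w6 = NOT 0 = 1
w8 = NOT w7 = NOT 1 = 0
So w8 = 0 as required.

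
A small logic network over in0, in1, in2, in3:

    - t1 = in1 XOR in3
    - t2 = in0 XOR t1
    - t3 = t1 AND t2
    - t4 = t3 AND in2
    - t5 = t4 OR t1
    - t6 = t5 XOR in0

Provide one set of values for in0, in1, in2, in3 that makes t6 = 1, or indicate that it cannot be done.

in0=0, in1=1, in2=1, in3=0

Check with in0=0, in1=1, in2=1, in3=0:
t1 = in1 XOR in3 = 1 XOR 0 = 1
t2 = in0 XOR t1 = 0 XOR 1 = 1
t3 = t1 AND t2 = 1 AND 1 = 1
t4 = t3 AND in2 = 1 AND 1 = 1
t5 = t4 OR t1 = 1 OR 1 = 1
t6 = t5 XOR in0 = 1 XOR 0 = 1
So t6 = 1 as required.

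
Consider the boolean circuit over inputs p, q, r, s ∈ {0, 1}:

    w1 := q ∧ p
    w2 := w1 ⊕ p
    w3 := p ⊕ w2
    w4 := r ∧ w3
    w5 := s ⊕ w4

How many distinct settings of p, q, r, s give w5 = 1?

w5 = s ⊕ w4 must be 1, so s and w4 differ.
Enumerating the 16 input combinations, 8 give w5 = 1 and 8 give w5 = 0.

8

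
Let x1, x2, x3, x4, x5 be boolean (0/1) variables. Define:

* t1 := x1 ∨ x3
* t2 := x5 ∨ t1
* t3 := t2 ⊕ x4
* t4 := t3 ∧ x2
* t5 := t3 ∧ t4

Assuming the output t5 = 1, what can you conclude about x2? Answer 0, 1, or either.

1

t5 = t3 ∧ t4 must be 1, so both t3 = 1 and t4 = 1.
t3 = t2 ⊕ x4 must be 1, so t2 and x4 differ.
t4 = t3 ∧ x2 must be 1, so both t3 = 1 and x2 = 1.
Every assignment with t5 = 1 has x2 = 1; there are 8 such assignment(s).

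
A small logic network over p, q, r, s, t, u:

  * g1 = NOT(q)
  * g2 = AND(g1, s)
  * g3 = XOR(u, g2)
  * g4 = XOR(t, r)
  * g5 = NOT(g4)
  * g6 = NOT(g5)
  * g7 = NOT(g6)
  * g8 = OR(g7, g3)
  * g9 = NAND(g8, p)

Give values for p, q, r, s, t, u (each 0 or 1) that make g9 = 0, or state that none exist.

p=1, q=0, r=0, s=1, t=1, u=0

g9 = NAND(g8, p) must be 0, so both g8 = 1 and p = 1.
g8 = OR(g7, g3) must be 1, so at least one of g7, g3 is 1.
Check with p=1, q=0, r=0, s=1, t=1, u=0:
g1 = NOT(q) = NOT 0 = 1
g2 = AND(g1, s) = AND(1, 1) = 1
g3 = XOR(u, g2) = XOR(0, 1) = 1
g4 = XOR(t, r) = XOR(1, 0) = 1
g5 = NOT(g4) = NOT 1 = 0
g6 = NOT(g5) = NOT 0 = 1
g7 = NOT(g6) = NOT 1 = 0
g8 = OR(g7, g3) = OR(0, 1) = 1
g9 = NAND(g8, p) = NAND(1, 1) = 0
So g9 = 0 as required.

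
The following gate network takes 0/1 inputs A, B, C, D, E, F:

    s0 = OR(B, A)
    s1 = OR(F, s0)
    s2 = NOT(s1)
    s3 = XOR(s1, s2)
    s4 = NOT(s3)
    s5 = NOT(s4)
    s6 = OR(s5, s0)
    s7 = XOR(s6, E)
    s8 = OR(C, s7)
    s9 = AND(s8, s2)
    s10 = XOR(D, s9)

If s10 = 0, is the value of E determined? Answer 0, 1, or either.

either

Both values of E occur among assignments with s10 = 0:
  E=0: A=0, B=0, C=0, D=0, E=0, F=1
  E=1: A=0, B=0, C=0, D=0, E=1, F=0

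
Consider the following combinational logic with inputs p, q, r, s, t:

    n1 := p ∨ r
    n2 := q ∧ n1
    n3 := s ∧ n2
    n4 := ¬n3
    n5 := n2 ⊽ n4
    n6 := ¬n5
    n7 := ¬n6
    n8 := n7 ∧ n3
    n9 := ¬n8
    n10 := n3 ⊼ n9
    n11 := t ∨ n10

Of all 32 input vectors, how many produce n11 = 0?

3

n11 = t ∨ n10 must be 0, so both t = 0 and n10 = 0.
n10 = n3 ⊼ n9 must be 0, so both n3 = 1 and n9 = 1.
n3 = s ∧ n2 must be 1, so both s = 1 and n2 = 1.
Enumerating the 32 input combinations, 3 give n11 = 0 and 29 give n11 = 1.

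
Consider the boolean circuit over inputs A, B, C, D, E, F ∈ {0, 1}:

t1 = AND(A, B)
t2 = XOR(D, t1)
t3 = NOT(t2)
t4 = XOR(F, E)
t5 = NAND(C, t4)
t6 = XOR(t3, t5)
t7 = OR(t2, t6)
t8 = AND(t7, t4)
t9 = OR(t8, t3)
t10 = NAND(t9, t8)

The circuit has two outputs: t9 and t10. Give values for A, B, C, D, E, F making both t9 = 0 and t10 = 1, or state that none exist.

A=1, B=1, C=1, D=0, E=1, F=1

Check with A=1, B=1, C=1, D=0, E=1, F=1:
t1 = AND(A, B) = AND(1, 1) = 1
t2 = XOR(D, t1) = XOR(0, 1) = 1
t3 = NOT(t2) = NOT 1 = 0
t4 = XOR(F, E) = XOR(1, 1) = 0
t5 = NAND(C, t4) = NAND(1, 0) = 1
t6 = XOR(t3, t5) = XOR(0, 1) = 1
t7 = OR(t2, t6) = OR(1, 1) = 1
t8 = AND(t7, t4) = AND(1, 0) = 0
t9 = OR(t8, t3) = OR(0, 0) = 0
t10 = NAND(t9, t8) = NAND(0, 0) = 1
So t9 = 0 and t10 = 1.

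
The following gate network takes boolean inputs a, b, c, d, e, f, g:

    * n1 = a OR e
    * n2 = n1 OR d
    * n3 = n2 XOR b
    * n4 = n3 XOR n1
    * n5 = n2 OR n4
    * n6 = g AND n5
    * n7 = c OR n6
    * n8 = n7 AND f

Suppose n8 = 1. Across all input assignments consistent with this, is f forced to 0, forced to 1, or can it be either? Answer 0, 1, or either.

n8 = n7 AND f must be 1, so both n7 = 1 and f = 1.
Every assignment with n8 = 1 has f = 1; there are 47 such assignment(s).

1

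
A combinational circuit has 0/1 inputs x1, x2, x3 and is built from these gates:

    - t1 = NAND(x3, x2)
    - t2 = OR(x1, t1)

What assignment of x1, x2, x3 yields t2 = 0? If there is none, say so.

t2 = OR(x1, t1) must be 0, so both x1 = 0 and t1 = 0.
t1 = NAND(x3, x2) must be 0, so both x3 = 1 and x2 = 1.
Check with x1=0, x2=1, x3=1:
t1 = NAND(x3, x2) = NAND(1, 1) = 0
t2 = OR(x1, t1) = OR(0, 0) = 0
So t2 = 0 as required.

x1=0, x2=1, x3=1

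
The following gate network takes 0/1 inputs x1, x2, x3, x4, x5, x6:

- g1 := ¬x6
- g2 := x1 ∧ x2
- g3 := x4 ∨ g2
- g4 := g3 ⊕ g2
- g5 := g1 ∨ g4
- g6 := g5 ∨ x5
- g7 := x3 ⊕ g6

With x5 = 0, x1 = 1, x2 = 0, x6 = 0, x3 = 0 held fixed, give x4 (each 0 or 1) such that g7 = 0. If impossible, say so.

With x5 = 0, x1 = 1, x2 = 0, x6 = 0, x3 = 0 fixed, none of the 2 settings of x4 give g7 = 0.
For example, with x4=0:
g1 = ¬x6 = ¬0 = 1
g2 = x1 ∧ x2 = 1 ∧ 0 = 0
g3 = x4 ∨ g2 = 0 ∨ 0 = 0
g4 = g3 ⊕ g2 = 0 ⊕ 0 = 0
g5 = g1 ∨ g4 = 1 ∨ 0 = 1
g6 = g5 ∨ x5 = 1 ∨ 0 = 1
g7 = x3 ⊕ g6 = 0 ⊕ 1 = 1
giving g7 = 1 ≠ 0.

no solution exists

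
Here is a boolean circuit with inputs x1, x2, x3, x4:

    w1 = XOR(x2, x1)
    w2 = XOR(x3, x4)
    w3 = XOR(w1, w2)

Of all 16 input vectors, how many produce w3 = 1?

w3 = XOR(w1, w2) must be 1, so w1 and w2 differ.
Enumerating the 16 input combinations, 8 give w3 = 1 and 8 give w3 = 0.

8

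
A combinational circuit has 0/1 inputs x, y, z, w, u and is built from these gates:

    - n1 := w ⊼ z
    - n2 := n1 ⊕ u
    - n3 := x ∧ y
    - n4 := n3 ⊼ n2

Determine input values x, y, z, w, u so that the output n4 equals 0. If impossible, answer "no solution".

x=1, y=1, z=0, w=1, u=0

n4 = n3 ⊼ n2 must be 0, so both n3 = 1 and n2 = 1.
n3 = x ∧ y must be 1, so both x = 1 and y = 1.
Check with x=1, y=1, z=0, w=1, u=0:
n1 = w ⊼ z = 1 ⊼ 0 = 1
n2 = n1 ⊕ u = 1 ⊕ 0 = 1
n3 = x ∧ y = 1 ∧ 1 = 1
n4 = n3 ⊼ n2 = 1 ⊼ 1 = 0
So n4 = 0 as required.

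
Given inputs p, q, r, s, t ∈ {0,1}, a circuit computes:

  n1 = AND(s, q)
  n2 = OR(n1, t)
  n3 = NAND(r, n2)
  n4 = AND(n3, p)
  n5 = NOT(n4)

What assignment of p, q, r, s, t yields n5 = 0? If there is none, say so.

p=1, q=0, r=0, s=0, t=0

Check with p=1, q=0, r=0, s=0, t=0:
n1 = AND(s, q) = AND(0, 0) = 0
n2 = OR(n1, t) = OR(0, 0) = 0
n3 = NAND(r, n2) = NAND(0, 0) = 1
n4 = AND(n3, p) = AND(1, 1) = 1
n5 = NOT(n4) = NOT 1 = 0
So n5 = 0 as required.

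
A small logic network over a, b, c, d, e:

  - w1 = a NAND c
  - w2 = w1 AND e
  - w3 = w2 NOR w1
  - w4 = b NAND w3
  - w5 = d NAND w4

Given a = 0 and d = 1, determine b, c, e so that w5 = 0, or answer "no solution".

Check with a = 0 and d = 1 and b=1, c=0, e=1:
w1 = a NAND c = 0 NAND 0 = 1
w2 = w1 AND e = 1 AND 1 = 1
w3 = w2 NOR w1 = 1 NOR 1 = 0
w4 = b NAND w3 = 1 NAND 0 = 1
w5 = d NAND w4 = 1 NAND 1 = 0
So w5 = 0.

b=1, c=0, e=1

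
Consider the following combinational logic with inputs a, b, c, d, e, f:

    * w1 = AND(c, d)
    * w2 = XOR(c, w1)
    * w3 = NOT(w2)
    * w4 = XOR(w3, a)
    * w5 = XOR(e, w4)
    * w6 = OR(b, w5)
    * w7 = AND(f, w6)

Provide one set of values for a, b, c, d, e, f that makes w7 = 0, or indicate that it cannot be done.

a=0 b=0 c=1 d=0 e=0 f=0

Check with a=0 b=0 c=1 d=0 e=0 f=0:
w1 = AND(c, d) = AND(1, 0) = 0
w2 = XOR(c, w1) = XOR(1, 0) = 1
w3 = NOT(w2) = NOT 1 = 0
w4 = XOR(w3, a) = XOR(0, 0) = 0
w5 = XOR(e, w4) = XOR(0, 0) = 0
w6 = OR(b, w5) = OR(0, 0) = 0
w7 = AND(f, w6) = AND(0, 0) = 0
So w7 = 0 as required.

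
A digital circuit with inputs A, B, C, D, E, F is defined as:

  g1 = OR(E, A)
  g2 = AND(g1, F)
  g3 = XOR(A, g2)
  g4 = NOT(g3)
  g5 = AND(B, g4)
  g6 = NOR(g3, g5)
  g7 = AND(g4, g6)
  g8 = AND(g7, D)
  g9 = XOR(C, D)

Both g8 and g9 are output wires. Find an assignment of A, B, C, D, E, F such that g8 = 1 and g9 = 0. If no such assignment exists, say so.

Check with A=0, B=0, C=1, D=1, E=0, F=0:
g1 = OR(E, A) = OR(0, 0) = 0
g2 = AND(g1, F) = AND(0, 0) = 0
g3 = XOR(A, g2) = XOR(0, 0) = 0
g4 = NOT(g3) = NOT 0 = 1
g5 = AND(B, g4) = AND(0, 1) = 0
g6 = NOR(g3, g5) = NOR(0, 0) = 1
g7 = AND(g4, g6) = AND(1, 1) = 1
g8 = AND(g7, D) = AND(1, 1) = 1
g9 = XOR(C, D) = XOR(1, 1) = 0
So g8 = 1 and g9 = 0.

A=0, B=0, C=1, D=1, E=0, F=0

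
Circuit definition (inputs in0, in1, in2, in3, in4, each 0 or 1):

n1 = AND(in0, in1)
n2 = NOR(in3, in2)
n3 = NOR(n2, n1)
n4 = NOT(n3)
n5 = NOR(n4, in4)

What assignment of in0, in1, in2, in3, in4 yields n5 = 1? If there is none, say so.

in0=1, in1=0, in2=0, in3=1, in4=0

n5 = NOR(n4, in4) must be 1, so both n4 = 0 and in4 = 0.
n4 = NOT(n3) must be 0, so n3 = 1.
n3 = NOR(n2, n1) must be 1, so both n2 = 0 and n1 = 0.
Check with in0=1, in1=0, in2=0, in3=1, in4=0:
n1 = AND(in0, in1) = AND(1, 0) = 0
n2 = NOR(in3, in2) = NOR(1, 0) = 0
n3 = NOR(n2, n1) = NOR(0, 0) = 1
n4 = NOT(n3) = NOT 1 = 0
n5 = NOR(n4, in4) = NOR(0, 0) = 1
So n5 = 1 as required.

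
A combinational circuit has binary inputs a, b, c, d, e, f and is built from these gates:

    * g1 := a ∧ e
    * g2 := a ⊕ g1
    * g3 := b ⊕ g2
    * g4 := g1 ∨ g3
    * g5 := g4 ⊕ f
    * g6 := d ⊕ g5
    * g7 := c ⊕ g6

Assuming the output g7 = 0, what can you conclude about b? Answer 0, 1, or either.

Both values of b occur among assignments with g7 = 0:
  b=0: a=0, b=0, c=0, d=0, e=0, f=0
  b=1: a=0, b=1, c=0, d=0, e=0, f=1

either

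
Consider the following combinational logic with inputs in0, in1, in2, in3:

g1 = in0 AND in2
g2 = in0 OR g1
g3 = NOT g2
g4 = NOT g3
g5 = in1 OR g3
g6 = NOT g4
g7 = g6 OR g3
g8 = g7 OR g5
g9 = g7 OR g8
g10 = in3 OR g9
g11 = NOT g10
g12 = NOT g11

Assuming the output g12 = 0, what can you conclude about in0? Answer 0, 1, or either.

1

g12 = NOT g11 must be 0, so g11 = 1.
g11 = NOT g10 must be 1, so g10 = 0.
g10 = in3 OR g9 must be 0, so both in3 = 0 and g9 = 0.
Every assignment with g12 = 0 has in0 = 1; there are 2 such assignment(s).
  in0=1, in1=0, in2=0, in3=0
  in0=1, in1=0, in2=1, in3=0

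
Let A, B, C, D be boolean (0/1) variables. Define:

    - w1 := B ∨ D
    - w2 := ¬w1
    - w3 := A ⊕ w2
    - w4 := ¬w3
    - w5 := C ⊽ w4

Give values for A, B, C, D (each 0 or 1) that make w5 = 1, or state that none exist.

A=1, B=1, C=0, D=1

w5 = C ⊽ w4 must be 1, so both C = 0 and w4 = 0.
Check with A=1, B=1, C=0, D=1:
w1 = B ∨ D = 1 ∨ 1 = 1
w2 = ¬w1 = ¬1 = 0
w3 = A ⊕ w2 = 1 ⊕ 0 = 1
w4 = ¬w3 = ¬1 = 0
w5 = C ⊽ w4 = 0 ⊽ 0 = 1
So w5 = 1 as required.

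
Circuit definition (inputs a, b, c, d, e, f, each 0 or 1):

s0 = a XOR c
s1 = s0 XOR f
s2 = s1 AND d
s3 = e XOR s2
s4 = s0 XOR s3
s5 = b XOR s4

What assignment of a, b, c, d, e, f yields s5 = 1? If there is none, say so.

s5 = b XOR s4 must be 1, so b and s4 differ.
Check with a=1 b=0 c=0 d=1 e=0 f=1:
s0 = a XOR c = 1 XOR 0 = 1
s1 = s0 XOR f = 1 XOR 1 = 0
s2 = s1 AND d = 0 AND 1 = 0
s3 = e XOR s2 = 0 XOR 0 = 0
s4 = s0 XOR s3 = 1 XOR 0 = 1
s5 = b XOR s4 = 0 XOR 1 = 1
So s5 = 1 as required.

a=1 b=0 c=0 d=1 e=0 f=1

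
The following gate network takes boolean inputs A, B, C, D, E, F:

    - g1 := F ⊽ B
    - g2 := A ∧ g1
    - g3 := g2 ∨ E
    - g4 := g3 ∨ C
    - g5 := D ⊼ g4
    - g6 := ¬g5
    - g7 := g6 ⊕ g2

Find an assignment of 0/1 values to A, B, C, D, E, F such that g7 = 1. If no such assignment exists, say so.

g7 = g6 ⊕ g2 must be 1, so g6 and g2 differ.
Check with A=1 B=0 C=1 D=1 E=0 F=1:
g1 = F ⊽ B = 1 ⊽ 0 = 0
g2 = A ∧ g1 = 1 ∧ 0 = 0
g3 = g2 ∨ E = 0 ∨ 0 = 0
g4 = g3 ∨ C = 0 ∨ 1 = 1
g5 = D ⊼ g4 = 1 ⊼ 1 = 0
g6 = ¬g5 = ¬0 = 1
g7 = g6 ⊕ g2 = 1 ⊕ 0 = 1
So g7 = 1 as required.

A=1 B=0 C=1 D=1 E=0 F=1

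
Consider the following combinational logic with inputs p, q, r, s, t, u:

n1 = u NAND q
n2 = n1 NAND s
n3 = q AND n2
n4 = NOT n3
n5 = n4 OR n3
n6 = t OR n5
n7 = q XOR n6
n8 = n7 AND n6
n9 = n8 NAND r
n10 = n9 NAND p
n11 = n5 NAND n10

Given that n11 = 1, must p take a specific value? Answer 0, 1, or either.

1

n11 = n5 NAND n10 must be 1, so at least one of n5, n10 is 0.
Every assignment with n11 = 1 has p = 1; there are 24 such assignment(s).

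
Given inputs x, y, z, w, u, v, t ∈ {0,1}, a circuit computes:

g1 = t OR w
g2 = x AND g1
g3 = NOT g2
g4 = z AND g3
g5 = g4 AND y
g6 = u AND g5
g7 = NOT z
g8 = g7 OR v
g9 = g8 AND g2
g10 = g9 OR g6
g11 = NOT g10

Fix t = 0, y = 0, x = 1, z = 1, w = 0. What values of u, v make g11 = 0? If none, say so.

no solution exists

With t = 0, y = 0, x = 1, z = 1, w = 0 fixed, none of the 4 settings of u, v give g11 = 0.
For example, with u=1, v=1:
g1 = t OR w = 0 OR 0 = 0
g2 = x AND g1 = 1 AND 0 = 0
g3 = NOT g2 = NOT 0 = 1
g4 = z AND g3 = 1 AND 1 = 1
g5 = g4 AND y = 1 AND 0 = 0
g6 = u AND g5 = 1 AND 0 = 0
g7 = NOT z = NOT 1 = 0
g8 = g7 OR v = 0 OR 1 = 1
g9 = g8 AND g2 = 1 AND 0 = 0
g10 = g9 OR g6 = 0 OR 0 = 0
g11 = NOT g10 = NOT 0 = 1
giving g11 = 1 ≠ 0.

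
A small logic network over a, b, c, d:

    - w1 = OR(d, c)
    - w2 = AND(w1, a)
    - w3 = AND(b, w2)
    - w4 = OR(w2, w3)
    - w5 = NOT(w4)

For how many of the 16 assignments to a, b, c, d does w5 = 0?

6

w5 = NOT(w4) must be 0, so w4 = 1.
Satisfying assignments:
  a=1, b=0, c=0, d=1
  a=1, b=0, c=1, d=0
  a=1, b=0, c=1, d=1
  a=1, b=1, c=0, d=1
  a=1, b=1, c=1, d=0
  a=1, b=1, c=1, d=1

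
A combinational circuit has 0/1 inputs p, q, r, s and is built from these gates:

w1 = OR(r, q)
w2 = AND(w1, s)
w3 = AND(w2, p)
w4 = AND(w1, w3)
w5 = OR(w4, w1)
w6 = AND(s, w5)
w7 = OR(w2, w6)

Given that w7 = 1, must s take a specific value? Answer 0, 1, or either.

w7 = OR(w2, w6) must be 1, so at least one of w2, w6 is 1.
Every assignment with w7 = 1 has s = 1; there are 6 such assignment(s).

1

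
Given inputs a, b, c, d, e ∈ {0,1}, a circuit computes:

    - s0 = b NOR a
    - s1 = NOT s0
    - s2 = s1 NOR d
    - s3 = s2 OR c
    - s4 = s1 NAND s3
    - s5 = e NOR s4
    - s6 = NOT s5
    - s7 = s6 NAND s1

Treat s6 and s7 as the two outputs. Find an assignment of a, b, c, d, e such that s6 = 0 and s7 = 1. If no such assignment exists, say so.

Check with a=1, b=1, c=1, d=0, e=0:
s0 = b NOR a = 1 NOR 1 = 0
s1 = NOT s0 = NOT 0 = 1
s2 = s1 NOR d = 1 NOR 0 = 0
s3 = s2 OR c = 0 OR 1 = 1
s4 = s1 NAND s3 = 1 NAND 1 = 0
s5 = e NOR s4 = 0 NOR 0 = 1
s6 = NOT s5 = NOT 1 = 0
s7 = s6 NAND s1 = 0 NAND 1 = 1
So s6 = 0 and s7 = 1.

a=1, b=1, c=1, d=0, e=0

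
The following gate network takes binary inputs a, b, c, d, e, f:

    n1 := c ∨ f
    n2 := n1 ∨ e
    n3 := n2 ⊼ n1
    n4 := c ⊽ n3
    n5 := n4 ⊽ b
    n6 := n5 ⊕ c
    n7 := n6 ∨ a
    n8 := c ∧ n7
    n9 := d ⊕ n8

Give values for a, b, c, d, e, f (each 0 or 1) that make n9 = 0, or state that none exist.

n9 = d ⊕ n8 must be 0, so d and n8 are equal.
Check with a=0, b=0, c=1, d=0, e=0, f=0:
n1 = c ∨ f = 1 ∨ 0 = 1
n2 = n1 ∨ e = 1 ∨ 0 = 1
n3 = n2 ⊼ n1 = 1 ⊼ 1 = 0
n4 = c ⊽ n3 = 1 ⊽ 0 = 0
n5 = n4 ⊽ b = 0 ⊽ 0 = 1
n6 = n5 ⊕ c = 1 ⊕ 1 = 0
n7 = n6 ∨ a = 0 ∨ 0 = 0
n8 = c ∧ n7 = 1 ∧ 0 = 0
n9 = d ⊕ n8 = 0 ⊕ 0 = 0
So n9 = 0 as required.

a=0, b=0, c=1, d=0, e=0, f=0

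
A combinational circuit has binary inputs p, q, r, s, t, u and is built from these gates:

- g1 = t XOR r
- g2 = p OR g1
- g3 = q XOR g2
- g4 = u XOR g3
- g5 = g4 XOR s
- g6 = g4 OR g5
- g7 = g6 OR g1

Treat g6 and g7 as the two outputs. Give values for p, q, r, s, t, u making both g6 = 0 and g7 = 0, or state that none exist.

p=1, q=0, r=1, s=0, t=1, u=1

Check with p=1, q=0, r=1, s=0, t=1, u=1:
g1 = t XOR r = 1 XOR 1 = 0
g2 = p OR g1 = 1 OR 0 = 1
g3 = q XOR g2 = 0 XOR 1 = 1
g4 = u XOR g3 = 1 XOR 1 = 0
g5 = g4 XOR s = 0 XOR 0 = 0
g6 = g4 OR g5 = 0 OR 0 = 0
g7 = g6 OR g1 = 0 OR 0 = 0
So g6 = 0 and g7 = 0.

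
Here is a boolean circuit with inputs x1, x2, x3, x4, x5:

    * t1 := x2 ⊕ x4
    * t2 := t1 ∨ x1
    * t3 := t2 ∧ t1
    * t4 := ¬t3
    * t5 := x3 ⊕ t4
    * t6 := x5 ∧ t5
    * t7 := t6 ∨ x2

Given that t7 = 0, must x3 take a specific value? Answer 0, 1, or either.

Both values of x3 occur among assignments with t7 = 0:
  x3=0: x1=0, x2=0, x3=0, x4=0, x5=0
  x3=1: x1=0, x2=0, x3=1, x4=0, x5=0

either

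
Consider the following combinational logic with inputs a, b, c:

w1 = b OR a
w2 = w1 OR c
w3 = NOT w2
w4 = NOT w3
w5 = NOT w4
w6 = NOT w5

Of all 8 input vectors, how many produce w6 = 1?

w6 = NOT w5 must be 1, so w5 = 0.
Enumerating the 8 input combinations, 7 give w6 = 1 and 1 give w6 = 0.

7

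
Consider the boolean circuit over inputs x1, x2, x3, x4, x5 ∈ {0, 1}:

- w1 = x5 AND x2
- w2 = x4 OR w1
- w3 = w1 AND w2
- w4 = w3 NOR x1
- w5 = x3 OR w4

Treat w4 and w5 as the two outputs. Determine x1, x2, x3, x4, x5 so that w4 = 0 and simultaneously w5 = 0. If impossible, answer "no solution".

x1=1, x2=0, x3=0, x4=1, x5=1

Check with x1=1, x2=0, x3=0, x4=1, x5=1:
w1 = x5 AND x2 = 1 AND 0 = 0
w2 = x4 OR w1 = 1 OR 0 = 1
w3 = w1 AND w2 = 0 AND 1 = 0
w4 = w3 NOR x1 = 0 NOR 1 = 0
w5 = x3 OR w4 = 0 OR 0 = 0
So w4 = 0 and w5 = 0.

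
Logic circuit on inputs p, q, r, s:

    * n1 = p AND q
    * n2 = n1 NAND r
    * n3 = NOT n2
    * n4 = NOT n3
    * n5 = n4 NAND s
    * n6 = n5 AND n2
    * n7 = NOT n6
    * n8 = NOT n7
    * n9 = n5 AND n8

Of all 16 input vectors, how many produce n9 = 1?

7

n9 = n5 AND n8 must be 1, so both n5 = 1 and n8 = 1.
n5 = n4 NAND s must be 1, so at least one of n4, s is 0.
n8 = NOT n7 must be 1, so n7 = 0.
Enumerating the 16 input combinations, 7 give n9 = 1 and 9 give n9 = 0.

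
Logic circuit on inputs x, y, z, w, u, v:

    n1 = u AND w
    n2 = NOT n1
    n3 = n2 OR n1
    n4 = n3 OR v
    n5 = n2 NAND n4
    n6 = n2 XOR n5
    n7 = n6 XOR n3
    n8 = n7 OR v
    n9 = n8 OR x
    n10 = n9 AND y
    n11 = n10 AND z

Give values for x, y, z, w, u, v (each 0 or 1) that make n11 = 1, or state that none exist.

n11 = n10 AND z must be 1, so both n10 = 1 and z = 1.
Check with x=0, y=1, z=1, w=0, u=1, v=1:
n1 = u AND w = 1 AND 0 = 0
n2 = NOT n1 = NOT 0 = 1
n3 = n2 OR n1 = 1 OR 0 = 1
n4 = n3 OR v = 1 OR 1 = 1
n5 = n2 NAND n4 = 1 NAND 1 = 0
n6 = n2 XOR n5 = 1 XOR 0 = 1
n7 = n6 XOR n3 = 1 XOR 1 = 0
n8 = n7 OR v = 0 OR 1 = 1
n9 = n8 OR x = 1 OR 0 = 1
n10 = n9 AND y = 1 AND 1 = 1
n11 = n10 AND z = 1 AND 1 = 1
So n11 = 1 as required.

x=0, y=1, z=1, w=0, u=1, v=1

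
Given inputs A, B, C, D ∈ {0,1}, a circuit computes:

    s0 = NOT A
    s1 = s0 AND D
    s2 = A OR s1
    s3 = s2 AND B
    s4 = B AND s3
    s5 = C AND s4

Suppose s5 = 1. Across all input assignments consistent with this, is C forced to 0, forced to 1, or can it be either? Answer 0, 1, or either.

1

s5 = C AND s4 must be 1, so both C = 1 and s4 = 1.
Every assignment with s5 = 1 has C = 1; there are 3 such assignment(s).
  A=0, B=1, C=1, D=1
  A=1, B=1, C=1, D=0
  A=1, B=1, C=1, D=1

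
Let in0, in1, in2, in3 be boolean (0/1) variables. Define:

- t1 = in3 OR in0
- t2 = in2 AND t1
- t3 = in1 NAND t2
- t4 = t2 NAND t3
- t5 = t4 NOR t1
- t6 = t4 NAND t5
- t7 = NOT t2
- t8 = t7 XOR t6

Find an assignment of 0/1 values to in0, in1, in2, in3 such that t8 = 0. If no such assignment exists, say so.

Check with in0=0, in1=0, in2=1, in3=0:
t1 = in3 OR in0 = 0 OR 0 = 0
t2 = in2 AND t1 = 1 AND 0 = 0
t3 = in1 NAND t2 = 0 NAND 0 = 1
t4 = t2 NAND t3 = 0 NAND 1 = 1
t5 = t4 NOR t1 = 1 NOR 0 = 0
t6 = t4 NAND t5 = 1 NAND 0 = 1
t7 = NOT t2 = NOT 0 = 1
t8 = t7 XOR t6 = 1 XOR 1 = 0
So t8 = 0 as required.

in0=0, in1=0, in2=1, in3=0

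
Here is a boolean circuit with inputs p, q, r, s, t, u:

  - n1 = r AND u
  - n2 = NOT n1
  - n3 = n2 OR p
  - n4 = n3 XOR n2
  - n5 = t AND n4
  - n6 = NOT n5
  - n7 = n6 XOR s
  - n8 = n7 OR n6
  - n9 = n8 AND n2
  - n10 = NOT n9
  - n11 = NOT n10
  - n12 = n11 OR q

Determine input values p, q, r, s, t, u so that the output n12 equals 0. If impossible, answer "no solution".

Check with p=0 q=0 r=1 s=1 t=1 u=1:
n1 = r AND u = 1 AND 1 = 1
n2 = NOT n1 = NOT 1 = 0
n3 = n2 OR p = 0 OR 0 = 0
n4 = n3 XOR n2 = 0 XOR 0 = 0
n5 = t AND n4 = 1 AND 0 = 0
n6 = NOT n5 = NOT 0 = 1
n7 = n6 XOR s = 1 XOR 1 = 0
n8 = n7 OR n6 = 0 OR 1 = 1
n9 = n8 AND n2 = 1 AND 0 = 0
n10 = NOT n9 = NOT 0 = 1
n11 = NOT n10 = NOT 1 = 0
n12 = n11 OR q = 0 OR 0 = 0
So n12 = 0 as required.

p=0 q=0 r=1 s=1 t=1 u=1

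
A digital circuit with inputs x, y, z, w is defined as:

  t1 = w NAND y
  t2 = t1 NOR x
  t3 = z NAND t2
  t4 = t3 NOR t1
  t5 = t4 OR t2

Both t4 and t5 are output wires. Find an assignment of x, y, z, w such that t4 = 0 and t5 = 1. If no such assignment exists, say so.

x=0, y=1, z=0, w=1

Check with x=0, y=1, z=0, w=1:
t1 = w NAND y = 1 NAND 1 = 0
t2 = t1 NOR x = 0 NOR 0 = 1
t3 = z NAND t2 = 0 NAND 1 = 1
t4 = t3 NOR t1 = 1 NOR 0 = 0
t5 = t4 OR t2 = 0 OR 1 = 1
So t4 = 0 and t5 = 1.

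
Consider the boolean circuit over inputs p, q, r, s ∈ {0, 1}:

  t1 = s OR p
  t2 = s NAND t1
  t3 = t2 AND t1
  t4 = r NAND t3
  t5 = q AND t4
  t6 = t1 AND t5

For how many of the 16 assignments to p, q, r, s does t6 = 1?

t6 = t1 AND t5 must be 1, so both t1 = 1 and t5 = 1.
Enumerating the 16 input combinations, 5 give t6 = 1 and 11 give t6 = 0.

5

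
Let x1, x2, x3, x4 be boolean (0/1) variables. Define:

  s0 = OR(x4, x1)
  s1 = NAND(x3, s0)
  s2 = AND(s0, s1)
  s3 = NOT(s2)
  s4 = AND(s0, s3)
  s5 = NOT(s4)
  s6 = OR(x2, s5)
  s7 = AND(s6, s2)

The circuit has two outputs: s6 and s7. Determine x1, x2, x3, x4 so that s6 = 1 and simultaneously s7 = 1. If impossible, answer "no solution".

x1=1 x2=0 x3=0 x4=0

Check with x1=1 x2=0 x3=0 x4=0:
s0 = OR(x4, x1) = OR(0, 1) = 1
s1 = NAND(x3, s0) = NAND(0, 1) = 1
s2 = AND(s0, s1) = AND(1, 1) = 1
s3 = NOT(s2) = NOT 1 = 0
s4 = AND(s0, s3) = AND(1, 0) = 0
s5 = NOT(s4) = NOT 0 = 1
s6 = OR(x2, s5) = OR(0, 1) = 1
s7 = AND(s6, s2) = AND(1, 1) = 1
So s6 = 1 and s7 = 1.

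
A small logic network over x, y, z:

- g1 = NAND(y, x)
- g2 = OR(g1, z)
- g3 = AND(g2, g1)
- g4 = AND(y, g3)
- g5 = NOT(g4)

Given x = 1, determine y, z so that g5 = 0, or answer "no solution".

With x = 1 fixed, none of the 4 settings of y, z give g5 = 0.
For example, with y=1, z=0:
g1 = NAND(y, x) = NAND(1, 1) = 0
g2 = OR(g1, z) = OR(0, 0) = 0
g3 = AND(g2, g1) = AND(0, 0) = 0
g4 = AND(y, g3) = AND(1, 0) = 0
g5 = NOT(g4) = NOT 0 = 1
giving g5 = 1 ≠ 0.

no solution exists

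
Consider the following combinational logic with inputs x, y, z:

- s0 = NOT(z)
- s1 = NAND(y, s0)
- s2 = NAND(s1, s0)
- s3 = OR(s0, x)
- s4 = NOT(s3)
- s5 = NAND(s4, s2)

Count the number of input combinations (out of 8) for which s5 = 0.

2

s5 = NAND(s4, s2) must be 0, so both s4 = 1 and s2 = 1.
s4 = NOT(s3) must be 1, so s3 = 0.
Enumerating the 8 input combinations, 2 give s5 = 0 and 6 give s5 = 1.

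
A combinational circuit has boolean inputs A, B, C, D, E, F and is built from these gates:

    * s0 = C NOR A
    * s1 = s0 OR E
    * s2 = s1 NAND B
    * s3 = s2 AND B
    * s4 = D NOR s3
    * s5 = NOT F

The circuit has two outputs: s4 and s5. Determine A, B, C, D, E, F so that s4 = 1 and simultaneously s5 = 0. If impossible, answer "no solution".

Check with A=1 B=0 C=0 D=0 E=0 F=1:
s0 = C NOR A = 0 NOR 1 = 0
s1 = s0 OR E = 0 OR 0 = 0
s2 = s1 NAND B = 0 NAND 0 = 1
s3 = s2 AND B = 1 AND 0 = 0
s4 = D NOR s3 = 0 NOR 0 = 1
s5 = NOT F = NOT 1 = 0
So s4 = 1 and s5 = 0.

A=1 B=0 C=0 D=0 E=0 F=1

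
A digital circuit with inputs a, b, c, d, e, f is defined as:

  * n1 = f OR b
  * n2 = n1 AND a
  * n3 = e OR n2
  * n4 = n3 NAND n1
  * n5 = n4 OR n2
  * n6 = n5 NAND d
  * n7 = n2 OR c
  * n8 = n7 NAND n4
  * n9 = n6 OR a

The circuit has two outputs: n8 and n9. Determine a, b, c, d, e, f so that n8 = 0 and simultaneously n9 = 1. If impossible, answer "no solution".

a=0, b=1, c=1, d=0, e=0, f=1

Check with a=0, b=1, c=1, d=0, e=0, f=1:
n1 = f OR b = 1 OR 1 = 1
n2 = n1 AND a = 1 AND 0 = 0
n3 = e OR n2 = 0 OR 0 = 0
n4 = n3 NAND n1 = 0 NAND 1 = 1
n5 = n4 OR n2 = 1 OR 0 = 1
n6 = n5 NAND d = 1 NAND 0 = 1
n7 = n2 OR c = 0 OR 1 = 1
n8 = n7 NAND n4 = 1 NAND 1 = 0
n9 = n6 OR a = 1 OR 0 = 1
So n8 = 0 and n9 = 1.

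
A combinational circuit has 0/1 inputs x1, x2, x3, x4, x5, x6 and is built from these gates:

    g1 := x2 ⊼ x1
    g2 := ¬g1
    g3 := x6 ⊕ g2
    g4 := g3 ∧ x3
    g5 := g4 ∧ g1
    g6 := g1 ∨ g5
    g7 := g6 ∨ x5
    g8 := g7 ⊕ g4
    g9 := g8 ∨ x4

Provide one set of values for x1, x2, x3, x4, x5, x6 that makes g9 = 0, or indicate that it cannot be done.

x1=0 x2=0 x3=1 x4=0 x5=0 x6=1

g9 = g8 ∨ x4 must be 0, so both g8 = 0 and x4 = 0.
g8 = g7 ⊕ g4 must be 0, so g7 and g4 are equal.
Check with x1=0 x2=0 x3=1 x4=0 x5=0 x6=1:
g1 = x2 ⊼ x1 = 0 ⊼ 0 = 1
g2 = ¬g1 = ¬1 = 0
g3 = x6 ⊕ g2 = 1 ⊕ 0 = 1
g4 = g3 ∧ x3 = 1 ∧ 1 = 1
g5 = g4 ∧ g1 = 1 ∧ 1 = 1
g6 = g1 ∨ g5 = 1 ∨ 1 = 1
g7 = g6 ∨ x5 = 1 ∨ 0 = 1
g8 = g7 ⊕ g4 = 1 ⊕ 1 = 0
g9 = g8 ∨ x4 = 0 ∨ 0 = 0
So g9 = 0 as required.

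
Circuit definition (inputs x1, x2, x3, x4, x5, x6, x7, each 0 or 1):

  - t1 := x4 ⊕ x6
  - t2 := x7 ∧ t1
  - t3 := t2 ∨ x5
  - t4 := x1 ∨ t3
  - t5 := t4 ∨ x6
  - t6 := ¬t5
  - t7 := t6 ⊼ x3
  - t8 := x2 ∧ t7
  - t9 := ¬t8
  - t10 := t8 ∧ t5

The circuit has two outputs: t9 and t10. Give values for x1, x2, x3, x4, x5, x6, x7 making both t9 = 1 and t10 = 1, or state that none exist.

Across all 128 input combinations, none give both t9 = 1 and t10 = 1.

no solution exists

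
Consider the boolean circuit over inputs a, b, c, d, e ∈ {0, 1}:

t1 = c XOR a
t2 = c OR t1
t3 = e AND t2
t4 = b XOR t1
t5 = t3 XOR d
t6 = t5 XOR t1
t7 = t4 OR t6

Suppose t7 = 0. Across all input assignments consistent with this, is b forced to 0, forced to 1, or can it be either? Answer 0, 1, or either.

either

Both values of b occur among assignments with t7 = 0:
  b=0: a=0, b=0, c=0, d=0, e=0
  b=1: a=0, b=1, c=1, d=0, e=1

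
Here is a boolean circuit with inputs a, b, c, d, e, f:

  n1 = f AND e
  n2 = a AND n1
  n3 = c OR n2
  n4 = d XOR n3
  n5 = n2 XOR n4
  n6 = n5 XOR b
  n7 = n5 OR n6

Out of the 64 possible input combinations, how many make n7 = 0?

16

n7 = n5 OR n6 must be 0, so both n5 = 0 and n6 = 0.
n5 = n2 XOR n4 must be 0, so n2 and n4 are equal.
Enumerating the 64 input combinations, 16 give n7 = 0 and 48 give n7 = 1.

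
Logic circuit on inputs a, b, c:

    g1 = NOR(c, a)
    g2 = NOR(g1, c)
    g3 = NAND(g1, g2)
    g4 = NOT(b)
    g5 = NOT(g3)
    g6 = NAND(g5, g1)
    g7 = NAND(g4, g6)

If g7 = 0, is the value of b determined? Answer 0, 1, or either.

0

g7 = NAND(g4, g6) must be 0, so both g4 = 1 and g6 = 1.
Every assignment with g7 = 0 has b = 0; there are 4 such assignment(s).
  a=0, b=0, c=0
  a=0, b=0, c=1
  a=1, b=0, c=0
  a=1, b=0, c=1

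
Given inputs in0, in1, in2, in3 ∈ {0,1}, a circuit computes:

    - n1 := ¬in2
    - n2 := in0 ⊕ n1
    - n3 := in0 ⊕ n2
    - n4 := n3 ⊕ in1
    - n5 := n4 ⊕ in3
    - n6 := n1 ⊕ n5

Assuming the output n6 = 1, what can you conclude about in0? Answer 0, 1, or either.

either

Both values of in0 occur among assignments with n6 = 1:
  in0=0: in0=0, in1=0, in2=0, in3=1
  in0=1: in0=1, in1=0, in2=0, in3=1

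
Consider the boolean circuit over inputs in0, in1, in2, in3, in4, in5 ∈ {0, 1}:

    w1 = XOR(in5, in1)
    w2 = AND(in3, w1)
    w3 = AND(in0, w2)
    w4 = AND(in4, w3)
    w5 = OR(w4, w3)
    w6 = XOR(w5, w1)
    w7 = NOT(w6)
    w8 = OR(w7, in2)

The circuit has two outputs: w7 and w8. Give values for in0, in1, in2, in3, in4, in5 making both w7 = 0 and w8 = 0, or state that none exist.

in0=1, in1=1, in2=0, in3=0, in4=0, in5=0

Check with in0=1, in1=1, in2=0, in3=0, in4=0, in5=0:
w1 = XOR(in5, in1) = XOR(0, 1) = 1
w2 = AND(in3, w1) = AND(0, 1) = 0
w3 = AND(in0, w2) = AND(1, 0) = 0
w4 = AND(in4, w3) = AND(0, 0) = 0
w5 = OR(w4, w3) = OR(0, 0) = 0
w6 = XOR(w5, w1) = XOR(0, 1) = 1
w7 = NOT(w6) = NOT 1 = 0
w8 = OR(w7, in2) = OR(0, 0) = 0
So w7 = 0 and w8 = 0.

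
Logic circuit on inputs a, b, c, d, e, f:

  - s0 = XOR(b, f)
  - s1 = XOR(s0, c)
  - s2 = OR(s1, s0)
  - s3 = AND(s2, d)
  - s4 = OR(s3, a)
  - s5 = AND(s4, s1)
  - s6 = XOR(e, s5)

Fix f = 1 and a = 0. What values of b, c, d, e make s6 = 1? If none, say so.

b=1, c=0, d=1, e=1

s6 = XOR(e, s5) must be 1, so e and s5 differ.
Check with f = 1 and a = 0 and b=1, c=0, d=1, e=1:
s0 = XOR(b, f) = XOR(1, 1) = 0
s1 = XOR(s0, c) = XOR(0, 0) = 0
s2 = OR(s1, s0) = OR(0, 0) = 0
s3 = AND(s2, d) = AND(0, 1) = 0
s4 = OR(s3, a) = OR(0, 0) = 0
s5 = AND(s4, s1) = AND(0, 0) = 0
s6 = XOR(e, s5) = XOR(1, 0) = 1
So s6 = 1.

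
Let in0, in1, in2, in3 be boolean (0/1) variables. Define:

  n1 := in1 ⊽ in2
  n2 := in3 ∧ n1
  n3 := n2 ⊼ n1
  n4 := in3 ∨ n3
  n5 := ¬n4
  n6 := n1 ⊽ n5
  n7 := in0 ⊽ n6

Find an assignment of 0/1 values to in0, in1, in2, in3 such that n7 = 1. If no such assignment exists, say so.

in0=0, in1=0, in2=0, in3=1

n7 = in0 ⊽ n6 must be 1, so both in0 = 0 and n6 = 0.
n6 = n1 ⊽ n5 must be 0, so at least one of n1, n5 is 1.
Check with in0=0, in1=0, in2=0, in3=1:
n1 = in1 ⊽ in2 = 0 ⊽ 0 = 1
n2 = in3 ∧ n1 = 1 ∧ 1 = 1
n3 = n2 ⊼ n1 = 1 ⊼ 1 = 0
n4 = in3 ∨ n3 = 1 ∨ 0 = 1
n5 = ¬n4 = ¬1 = 0
n6 = n1 ⊽ n5 = 1 ⊽ 0 = 0
n7 = in0 ⊽ n6 = 0 ⊽ 0 = 1
So n7 = 1 as required.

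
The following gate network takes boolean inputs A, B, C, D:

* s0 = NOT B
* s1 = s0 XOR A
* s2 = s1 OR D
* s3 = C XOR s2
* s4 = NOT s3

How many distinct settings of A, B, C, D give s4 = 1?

s4 = NOT s3 must be 1, so s3 = 0.
s3 = C XOR s2 must be 0, so C and s2 are equal.
Enumerating the 16 input combinations, 8 give s4 = 1 and 8 give s4 = 0.

8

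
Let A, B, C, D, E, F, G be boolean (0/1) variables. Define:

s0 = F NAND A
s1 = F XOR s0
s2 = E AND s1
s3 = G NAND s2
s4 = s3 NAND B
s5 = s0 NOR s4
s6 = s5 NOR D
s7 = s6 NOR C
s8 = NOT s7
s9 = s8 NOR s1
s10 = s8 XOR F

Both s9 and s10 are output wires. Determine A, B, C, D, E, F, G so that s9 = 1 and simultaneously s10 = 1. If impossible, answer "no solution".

Check with A=0 B=1 C=0 D=1 E=0 F=1 G=1:
s0 = F NAND A = 1 NAND 0 = 1
s1 = F XOR s0 = 1 XOR 1 = 0
s2 = E AND s1 = 0 AND 0 = 0
s3 = G NAND s2 = 1 NAND 0 = 1
s4 = s3 NAND B = 1 NAND 1 = 0
s5 = s0 NOR s4 = 1 NOR 0 = 0
s6 = s5 NOR D = 0 NOR 1 = 0
s7 = s6 NOR C = 0 NOR 0 = 1
s8 = NOT s7 = NOT 1 = 0
s9 = s8 NOR s1 = 0 NOR 0 = 1
s10 = s8 XOR F = 0 XOR 1 = 1
So s9 = 1 and s10 = 1.

A=0 B=1 C=0 D=1 E=0 F=1 G=1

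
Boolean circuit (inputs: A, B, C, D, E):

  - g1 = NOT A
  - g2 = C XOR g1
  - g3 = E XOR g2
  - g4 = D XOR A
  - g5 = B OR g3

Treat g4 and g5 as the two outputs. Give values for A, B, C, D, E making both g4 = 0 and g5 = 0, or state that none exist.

A=1 B=0 C=1 D=1 E=1

Check with A=1 B=0 C=1 D=1 E=1:
g1 = NOT A = NOT 1 = 0
g2 = C XOR g1 = 1 XOR 0 = 1
g3 = E XOR g2 = 1 XOR 1 = 0
g4 = D XOR A = 1 XOR 1 = 0
g5 = B OR g3 = 0 OR 0 = 0
So g4 = 0 and g5 = 0.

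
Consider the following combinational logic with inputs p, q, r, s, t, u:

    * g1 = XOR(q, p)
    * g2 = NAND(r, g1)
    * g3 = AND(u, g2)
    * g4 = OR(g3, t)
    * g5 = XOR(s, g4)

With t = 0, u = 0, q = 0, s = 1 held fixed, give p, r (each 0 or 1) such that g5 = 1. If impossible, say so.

g5 = XOR(s, g4) must be 1, so s and g4 differ.
Check with t = 0, u = 0, q = 0, s = 1 and p=1, r=0:
g1 = XOR(q, p) = XOR(0, 1) = 1
g2 = NAND(r, g1) = NAND(0, 1) = 1
g3 = AND(u, g2) = AND(0, 1) = 0
g4 = OR(g3, t) = OR(0, 0) = 0
g5 = XOR(s, g4) = XOR(1, 0) = 1
So g5 = 1.

p=1 r=0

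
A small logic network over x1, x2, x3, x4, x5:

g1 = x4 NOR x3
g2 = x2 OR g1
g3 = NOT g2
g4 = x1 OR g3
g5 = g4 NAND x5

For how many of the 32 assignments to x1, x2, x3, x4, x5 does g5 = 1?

g5 = g4 NAND x5 must be 1, so at least one of g4, x5 is 0.
Enumerating the 32 input combinations, 21 give g5 = 1 and 11 give g5 = 0.

21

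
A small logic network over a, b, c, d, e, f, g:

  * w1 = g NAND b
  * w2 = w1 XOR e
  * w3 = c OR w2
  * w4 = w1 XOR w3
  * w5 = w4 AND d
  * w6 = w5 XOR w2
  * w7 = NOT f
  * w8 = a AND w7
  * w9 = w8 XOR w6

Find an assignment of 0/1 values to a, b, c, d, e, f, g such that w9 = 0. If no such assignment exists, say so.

Check with a=1, b=1, c=0, d=1, e=1, f=0, g=0:
w1 = g NAND b = 0 NAND 1 = 1
w2 = w1 XOR e = 1 XOR 1 = 0
w3 = c OR w2 = 0 OR 0 = 0
w4 = w1 XOR w3 = 1 XOR 0 = 1
w5 = w4 AND d = 1 AND 1 = 1
w6 = w5 XOR w2 = 1 XOR 0 = 1
w7 = NOT f = NOT 0 = 1
w8 = a AND w7 = 1 AND 1 = 1
w9 = w8 XOR w6 = 1 XOR 1 = 0
So w9 = 0 as required.

a=1, b=1, c=0, d=1, e=1, f=0, g=0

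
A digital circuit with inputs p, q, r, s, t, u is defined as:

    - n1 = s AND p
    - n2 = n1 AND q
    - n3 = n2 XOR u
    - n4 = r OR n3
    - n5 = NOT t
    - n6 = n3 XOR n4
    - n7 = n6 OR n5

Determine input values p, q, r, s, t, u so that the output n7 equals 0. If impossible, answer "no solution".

Check with p=0, q=1, r=0, s=1, t=1, u=1:
n1 = s AND p = 1 AND 0 = 0
n2 = n1 AND q = 0 AND 1 = 0
n3 = n2 XOR u = 0 XOR 1 = 1
n4 = r OR n3 = 0 OR 1 = 1
n5 = NOT t = NOT 1 = 0
n6 = n3 XOR n4 = 1 XOR 1 = 0
n7 = n6 OR n5 = 0 OR 0 = 0
So n7 = 0 as required.

p=0, q=1, r=0, s=1, t=1, u=1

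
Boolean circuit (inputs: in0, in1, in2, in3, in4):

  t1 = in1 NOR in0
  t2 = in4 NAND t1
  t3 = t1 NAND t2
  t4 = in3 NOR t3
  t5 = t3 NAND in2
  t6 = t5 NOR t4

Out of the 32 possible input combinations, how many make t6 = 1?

14

t6 = t5 NOR t4 must be 1, so both t5 = 0 and t4 = 0.
t5 = t3 NAND in2 must be 0, so both t3 = 1 and in2 = 1.
Enumerating the 32 input combinations, 14 give t6 = 1 and 18 give t6 = 0.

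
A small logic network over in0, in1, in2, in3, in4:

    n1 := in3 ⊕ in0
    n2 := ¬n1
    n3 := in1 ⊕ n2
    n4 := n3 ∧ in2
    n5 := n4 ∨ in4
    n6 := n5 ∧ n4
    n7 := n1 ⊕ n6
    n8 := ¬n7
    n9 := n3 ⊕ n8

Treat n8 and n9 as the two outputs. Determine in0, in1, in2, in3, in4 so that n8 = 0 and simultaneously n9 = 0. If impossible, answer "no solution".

Check with in0=0 in1=0 in2=1 in3=1 in4=1:
n1 = in3 ⊕ in0 = 1 ⊕ 0 = 1
n2 = ¬n1 = ¬1 = 0
n3 = in1 ⊕ n2 = 0 ⊕ 0 = 0
n4 = n3 ∧ in2 = 0 ∧ 1 = 0
n5 = n4 ∨ in4 = 0 ∨ 1 = 1
n6 = n5 ∧ n4 = 1 ∧ 0 = 0
n7 = n1 ⊕ n6 = 1 ⊕ 0 = 1
n8 = ¬n7 = ¬1 = 0
n9 = n3 ⊕ n8 = 0 ⊕ 0 = 0
So n8 = 0 and n9 = 0.

in0=0 in1=0 in2=1 in3=1 in4=1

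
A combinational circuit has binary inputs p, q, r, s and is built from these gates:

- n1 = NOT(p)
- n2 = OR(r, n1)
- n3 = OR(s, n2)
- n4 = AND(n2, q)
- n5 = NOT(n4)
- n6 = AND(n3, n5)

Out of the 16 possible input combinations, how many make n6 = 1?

n6 = AND(n3, n5) must be 1, so both n3 = 1 and n5 = 1.
n3 = OR(s, n2) must be 1, so at least one of s, n2 is 1.
n5 = NOT(n4) must be 1, so n4 = 0.
Enumerating the 16 input combinations, 8 give n6 = 1 and 8 give n6 = 0.

8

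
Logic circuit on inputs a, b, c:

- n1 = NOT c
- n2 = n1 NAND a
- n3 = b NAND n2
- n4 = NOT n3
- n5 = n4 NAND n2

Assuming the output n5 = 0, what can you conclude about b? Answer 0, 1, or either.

n5 = n4 NAND n2 must be 0, so both n4 = 1 and n2 = 1.
n4 = NOT n3 must be 1, so n3 = 0.
Every assignment with n5 = 0 has b = 1; there are 3 such assignment(s).
  a=0, b=1, c=0
  a=0, b=1, c=1
  a=1, b=1, c=1

1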